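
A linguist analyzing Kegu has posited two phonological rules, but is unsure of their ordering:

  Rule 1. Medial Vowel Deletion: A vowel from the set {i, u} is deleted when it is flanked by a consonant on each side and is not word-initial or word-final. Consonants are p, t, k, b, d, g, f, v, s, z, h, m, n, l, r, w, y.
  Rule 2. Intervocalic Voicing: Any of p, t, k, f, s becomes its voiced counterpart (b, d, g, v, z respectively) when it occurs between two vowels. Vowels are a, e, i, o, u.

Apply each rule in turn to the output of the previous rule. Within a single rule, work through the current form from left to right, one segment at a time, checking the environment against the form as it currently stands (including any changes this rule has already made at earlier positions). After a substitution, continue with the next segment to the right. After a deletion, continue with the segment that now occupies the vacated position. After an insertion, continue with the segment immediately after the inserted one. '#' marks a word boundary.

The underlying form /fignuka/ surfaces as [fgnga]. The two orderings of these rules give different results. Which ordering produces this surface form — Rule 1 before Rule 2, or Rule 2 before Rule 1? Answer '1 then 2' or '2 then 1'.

Order 1 then 2:
  1 Medial Vowel Deletion: [fignuka] → [fgnka]
  2 Intervocalic Voicing: no change — [fgnka]
  result: [fgnka]
Order 2 then 1:
  2 Intervocalic Voicing: [fignuka] → [fignuga]
  1 Medial Vowel Deletion: [fignuga] → [fgnga]
  result: [fgnga]

2 then 1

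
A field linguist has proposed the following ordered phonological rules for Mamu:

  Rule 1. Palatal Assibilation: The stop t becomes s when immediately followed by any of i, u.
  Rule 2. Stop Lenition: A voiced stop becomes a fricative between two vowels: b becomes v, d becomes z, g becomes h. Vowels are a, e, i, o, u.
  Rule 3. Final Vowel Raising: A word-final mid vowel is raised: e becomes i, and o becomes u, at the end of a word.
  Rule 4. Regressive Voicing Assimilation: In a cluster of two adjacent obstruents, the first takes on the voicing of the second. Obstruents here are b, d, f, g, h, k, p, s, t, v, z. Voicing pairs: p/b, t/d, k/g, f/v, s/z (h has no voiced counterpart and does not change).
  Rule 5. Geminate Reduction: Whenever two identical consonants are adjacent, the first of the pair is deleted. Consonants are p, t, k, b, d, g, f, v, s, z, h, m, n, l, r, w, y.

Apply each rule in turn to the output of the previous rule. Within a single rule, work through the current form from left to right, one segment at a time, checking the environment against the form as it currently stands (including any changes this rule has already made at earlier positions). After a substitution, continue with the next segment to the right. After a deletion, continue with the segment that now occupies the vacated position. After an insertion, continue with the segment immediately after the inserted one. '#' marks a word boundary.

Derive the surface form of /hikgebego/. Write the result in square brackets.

Rule 1 Palatal Assibilation: no change — [hikgebego]
Rule 2 Stop Lenition: [hikgebego] → [hikgeveho]
Rule 3 Final Vowel Raising: [hikgeveho] → [hikgevehu]
Rule 4 Regressive Voicing Assimilation: [hikgevehu] → [higgevehu]
Rule 5 Geminate Reduction: [higgevehu] → [higevehu]

[higevehu]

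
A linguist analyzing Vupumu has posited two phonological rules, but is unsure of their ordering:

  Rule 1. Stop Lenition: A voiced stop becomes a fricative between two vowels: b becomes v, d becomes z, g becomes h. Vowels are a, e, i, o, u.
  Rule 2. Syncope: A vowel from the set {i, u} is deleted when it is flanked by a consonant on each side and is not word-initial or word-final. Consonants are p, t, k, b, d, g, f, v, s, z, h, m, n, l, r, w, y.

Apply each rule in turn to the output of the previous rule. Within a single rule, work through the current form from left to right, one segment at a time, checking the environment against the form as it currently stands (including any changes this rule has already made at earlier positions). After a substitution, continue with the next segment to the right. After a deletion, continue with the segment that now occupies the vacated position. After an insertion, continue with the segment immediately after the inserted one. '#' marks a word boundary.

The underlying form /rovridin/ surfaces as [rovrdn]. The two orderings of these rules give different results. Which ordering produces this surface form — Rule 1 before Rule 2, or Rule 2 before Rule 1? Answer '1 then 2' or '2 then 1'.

2 then 1

Order 1 then 2:
  1 Stop Lenition: [rovridin] → [rovrizin]
  2 Syncope: [rovrizin] → [rovrzn]
  result: [rovrzn]
Order 2 then 1:
  2 Syncope: [rovridin] → [rovrdn]
  1 Stop Lenition: no change — [rovrdn]
  result: [rovrdn]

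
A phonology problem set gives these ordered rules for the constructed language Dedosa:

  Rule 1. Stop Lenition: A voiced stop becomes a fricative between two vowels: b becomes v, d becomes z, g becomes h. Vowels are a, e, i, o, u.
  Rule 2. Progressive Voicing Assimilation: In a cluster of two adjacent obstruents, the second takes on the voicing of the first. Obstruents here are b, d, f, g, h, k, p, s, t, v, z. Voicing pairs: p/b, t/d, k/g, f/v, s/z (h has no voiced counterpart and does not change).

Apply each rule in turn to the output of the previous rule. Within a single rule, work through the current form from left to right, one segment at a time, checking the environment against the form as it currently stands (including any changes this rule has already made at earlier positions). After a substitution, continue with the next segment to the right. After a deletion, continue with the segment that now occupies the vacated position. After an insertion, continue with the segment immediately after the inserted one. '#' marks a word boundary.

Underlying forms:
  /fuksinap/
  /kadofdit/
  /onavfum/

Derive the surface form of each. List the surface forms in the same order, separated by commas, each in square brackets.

[fuksinap], [kazoftit], [onavvum]

/fuksinap/:
  Rule 1 Stop Lenition: no change — [fuksinap]
  Rule 2 Progressive Voicing Assimilation: no change — [fuksinap]
/kadofdit/:
  Rule 1 Stop Lenition: [kadofdit] → [kazofdit]
  Rule 2 Progressive Voicing Assimilation: [kazofdit] → [kazoftit]
/onavfum/:
  Rule 1 Stop Lenition: no change — [onavfum]
  Rule 2 Progressive Voicing Assimilation: [onavfum] → [onavvum]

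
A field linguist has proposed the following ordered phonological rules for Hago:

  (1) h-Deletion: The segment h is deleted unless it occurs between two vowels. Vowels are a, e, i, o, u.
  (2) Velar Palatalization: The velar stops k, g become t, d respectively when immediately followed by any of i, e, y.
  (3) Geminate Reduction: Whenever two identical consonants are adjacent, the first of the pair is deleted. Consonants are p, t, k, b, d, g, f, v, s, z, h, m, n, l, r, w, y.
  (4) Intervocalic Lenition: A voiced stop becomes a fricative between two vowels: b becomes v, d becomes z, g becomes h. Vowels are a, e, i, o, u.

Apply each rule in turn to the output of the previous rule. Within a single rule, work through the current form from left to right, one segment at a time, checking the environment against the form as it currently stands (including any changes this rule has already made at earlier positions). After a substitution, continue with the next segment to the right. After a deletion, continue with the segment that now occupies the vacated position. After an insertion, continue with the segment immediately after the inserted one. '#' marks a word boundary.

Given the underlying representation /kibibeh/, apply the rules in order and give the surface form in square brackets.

[tivive]

(1) h-Deletion: [kibibeh] → [kibibe]
(2) Velar Palatalization: [kibibe] → [tibibe]
(3) Geminate Reduction: no change — [tibibe]
(4) Intervocalic Lenition: [tibibe] → [tivive]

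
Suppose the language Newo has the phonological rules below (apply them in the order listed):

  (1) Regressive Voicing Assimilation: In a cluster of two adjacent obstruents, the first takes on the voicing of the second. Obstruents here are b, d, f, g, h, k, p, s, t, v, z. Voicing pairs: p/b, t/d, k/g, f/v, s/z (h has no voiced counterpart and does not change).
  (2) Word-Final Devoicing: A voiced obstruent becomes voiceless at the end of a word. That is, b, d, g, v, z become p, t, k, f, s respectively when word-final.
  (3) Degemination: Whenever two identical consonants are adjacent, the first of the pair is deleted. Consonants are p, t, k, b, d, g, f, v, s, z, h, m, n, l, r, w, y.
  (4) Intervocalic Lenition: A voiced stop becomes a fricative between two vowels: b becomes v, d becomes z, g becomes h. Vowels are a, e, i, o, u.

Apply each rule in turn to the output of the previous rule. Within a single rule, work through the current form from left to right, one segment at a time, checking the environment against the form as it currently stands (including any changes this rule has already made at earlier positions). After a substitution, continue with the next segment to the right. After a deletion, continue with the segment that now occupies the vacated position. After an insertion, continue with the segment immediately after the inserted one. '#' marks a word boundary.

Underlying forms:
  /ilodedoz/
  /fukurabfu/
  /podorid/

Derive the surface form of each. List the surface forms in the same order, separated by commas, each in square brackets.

[ilozezos], [fukurapfu], [pozorit]

/ilodedoz/:
  (1) Regressive Voicing Assimilation: no change — [ilodedoz]
  (2) Word-Final Devoicing: [ilodedoz] → [ilodedos]
  (3) Degemination: no change — [ilodedos]
  (4) Intervocalic Lenition: [ilodedos] → [ilozezos]
/fukurabfu/:
  (1) Regressive Voicing Assimilation: [fukurabfu] → [fukurapfu]
  (2) Word-Final Devoicing: no change — [fukurapfu]
  (3) Degemination: no change — [fukurapfu]
  (4) Intervocalic Lenition: no change — [fukurapfu]
/podorid/:
  (1) Regressive Voicing Assimilation: no change — [podorid]
  (2) Word-Final Devoicing: [podorid] → [podorit]
  (3) Degemination: no change — [podorit]
  (4) Intervocalic Lenition: [podorit] → [pozorit]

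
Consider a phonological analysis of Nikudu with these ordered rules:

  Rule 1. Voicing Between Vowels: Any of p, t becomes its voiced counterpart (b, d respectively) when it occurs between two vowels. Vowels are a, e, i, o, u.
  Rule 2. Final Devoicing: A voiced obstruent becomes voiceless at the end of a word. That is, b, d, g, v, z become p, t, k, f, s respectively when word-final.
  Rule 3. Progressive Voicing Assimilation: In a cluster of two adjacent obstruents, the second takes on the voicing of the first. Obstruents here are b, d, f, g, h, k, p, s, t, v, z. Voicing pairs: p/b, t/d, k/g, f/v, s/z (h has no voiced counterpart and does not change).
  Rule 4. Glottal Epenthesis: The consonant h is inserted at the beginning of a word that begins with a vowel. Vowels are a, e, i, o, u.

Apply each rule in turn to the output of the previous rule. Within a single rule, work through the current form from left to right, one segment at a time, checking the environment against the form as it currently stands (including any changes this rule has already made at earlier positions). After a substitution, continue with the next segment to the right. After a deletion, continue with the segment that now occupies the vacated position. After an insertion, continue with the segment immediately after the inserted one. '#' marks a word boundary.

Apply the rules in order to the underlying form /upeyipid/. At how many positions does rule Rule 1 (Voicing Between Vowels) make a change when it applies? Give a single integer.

Rule 1 Voicing Between Vowels: [upeyipid] → [ubeyibid]
Rule 2 Final Devoicing: [ubeyibid] → [ubeyibit]
Rule 3 Progressive Voicing Assimilation: no change — [ubeyibit]
Rule 4 Glottal Epenthesis: [ubeyibit] → [hubeyibit]
Rule Rule 1 changed 2 position(s).

2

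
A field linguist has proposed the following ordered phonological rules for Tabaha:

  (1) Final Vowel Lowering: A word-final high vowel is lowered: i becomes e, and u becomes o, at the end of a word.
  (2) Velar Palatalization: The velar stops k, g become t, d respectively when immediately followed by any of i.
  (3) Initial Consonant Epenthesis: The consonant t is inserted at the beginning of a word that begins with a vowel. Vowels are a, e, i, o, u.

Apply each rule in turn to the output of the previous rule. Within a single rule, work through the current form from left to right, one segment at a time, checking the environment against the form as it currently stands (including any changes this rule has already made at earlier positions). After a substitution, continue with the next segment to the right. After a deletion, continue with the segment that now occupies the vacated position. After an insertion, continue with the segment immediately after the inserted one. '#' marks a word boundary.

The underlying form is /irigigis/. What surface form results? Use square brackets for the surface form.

(1) Final Vowel Lowering: no change — [irigigis]
(2) Velar Palatalization: [irigigis] → [irididis]
(3) Initial Consonant Epenthesis: [irididis] → [tirididis]

[tirididis]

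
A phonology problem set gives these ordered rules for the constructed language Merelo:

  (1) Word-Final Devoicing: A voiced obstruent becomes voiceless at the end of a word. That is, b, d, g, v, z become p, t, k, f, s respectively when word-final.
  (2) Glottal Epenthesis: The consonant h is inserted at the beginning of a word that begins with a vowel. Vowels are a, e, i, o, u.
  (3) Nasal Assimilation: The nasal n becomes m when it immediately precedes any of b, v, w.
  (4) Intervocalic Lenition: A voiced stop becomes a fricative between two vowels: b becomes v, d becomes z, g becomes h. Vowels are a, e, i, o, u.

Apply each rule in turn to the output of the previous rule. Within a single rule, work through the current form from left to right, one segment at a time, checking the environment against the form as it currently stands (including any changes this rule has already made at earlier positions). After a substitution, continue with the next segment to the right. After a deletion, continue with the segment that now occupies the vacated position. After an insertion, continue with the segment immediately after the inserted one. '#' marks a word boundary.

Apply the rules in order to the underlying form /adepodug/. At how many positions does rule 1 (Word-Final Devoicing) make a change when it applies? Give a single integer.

1

(1) Word-Final Devoicing: [adepodug] → [adepoduk]
(2) Glottal Epenthesis: [adepoduk] → [hadepoduk]
(3) Nasal Assimilation: no change — [hadepoduk]
(4) Intervocalic Lenition: [hadepoduk] → [hazepozuk]
Rule 1 changed 1 position(s).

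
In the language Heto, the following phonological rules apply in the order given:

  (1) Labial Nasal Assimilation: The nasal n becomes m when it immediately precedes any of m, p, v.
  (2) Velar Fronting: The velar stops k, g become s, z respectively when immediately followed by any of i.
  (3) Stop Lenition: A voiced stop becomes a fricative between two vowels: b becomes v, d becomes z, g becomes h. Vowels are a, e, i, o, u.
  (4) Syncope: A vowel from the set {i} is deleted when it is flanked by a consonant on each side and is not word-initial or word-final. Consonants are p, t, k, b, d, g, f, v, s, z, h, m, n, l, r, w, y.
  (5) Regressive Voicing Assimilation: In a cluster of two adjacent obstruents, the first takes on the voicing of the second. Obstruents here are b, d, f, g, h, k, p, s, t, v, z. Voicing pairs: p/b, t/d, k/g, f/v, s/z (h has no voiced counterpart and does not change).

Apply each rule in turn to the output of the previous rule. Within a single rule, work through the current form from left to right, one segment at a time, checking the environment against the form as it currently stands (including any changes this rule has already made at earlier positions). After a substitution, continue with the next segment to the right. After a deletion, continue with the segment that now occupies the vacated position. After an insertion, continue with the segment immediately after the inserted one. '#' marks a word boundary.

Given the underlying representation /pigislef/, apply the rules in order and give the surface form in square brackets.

(1) Labial Nasal Assimilation: no change — [pigislef]
(2) Velar Fronting: [pigislef] → [pizislef]
(3) Stop Lenition: no change — [pizislef]
(4) Syncope: [pizislef] → [pzslef]
(5) Regressive Voicing Assimilation: [pzslef] → [bsslef]

[bsslef]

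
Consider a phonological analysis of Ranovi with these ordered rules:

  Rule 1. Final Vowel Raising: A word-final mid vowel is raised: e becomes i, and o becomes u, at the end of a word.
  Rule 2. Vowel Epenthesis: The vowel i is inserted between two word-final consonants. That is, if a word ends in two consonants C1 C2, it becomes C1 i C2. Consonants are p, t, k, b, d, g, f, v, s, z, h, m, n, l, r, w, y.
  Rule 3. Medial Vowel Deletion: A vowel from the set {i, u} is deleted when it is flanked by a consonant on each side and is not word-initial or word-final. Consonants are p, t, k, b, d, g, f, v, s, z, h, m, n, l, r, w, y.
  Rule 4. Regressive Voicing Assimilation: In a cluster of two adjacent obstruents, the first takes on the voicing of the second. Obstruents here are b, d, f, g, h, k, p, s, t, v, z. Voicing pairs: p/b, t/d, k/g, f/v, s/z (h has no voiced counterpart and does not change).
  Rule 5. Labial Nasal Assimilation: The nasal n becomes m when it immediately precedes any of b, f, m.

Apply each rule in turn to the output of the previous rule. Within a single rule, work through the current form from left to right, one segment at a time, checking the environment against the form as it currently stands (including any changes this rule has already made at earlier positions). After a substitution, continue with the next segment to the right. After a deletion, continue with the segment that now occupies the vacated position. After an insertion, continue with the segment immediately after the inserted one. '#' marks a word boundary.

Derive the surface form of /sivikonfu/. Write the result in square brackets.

Rule 1 Final Vowel Raising: no change — [sivikonfu]
Rule 2 Vowel Epenthesis: no change — [sivikonfu]
Rule 3 Medial Vowel Deletion: [sivikonfu] → [svkonfu]
Rule 4 Regressive Voicing Assimilation: [svkonfu] → [zfkonfu]
Rule 5 Labial Nasal Assimilation: [zfkonfu] → [zfkomfu]

[zfkomfu]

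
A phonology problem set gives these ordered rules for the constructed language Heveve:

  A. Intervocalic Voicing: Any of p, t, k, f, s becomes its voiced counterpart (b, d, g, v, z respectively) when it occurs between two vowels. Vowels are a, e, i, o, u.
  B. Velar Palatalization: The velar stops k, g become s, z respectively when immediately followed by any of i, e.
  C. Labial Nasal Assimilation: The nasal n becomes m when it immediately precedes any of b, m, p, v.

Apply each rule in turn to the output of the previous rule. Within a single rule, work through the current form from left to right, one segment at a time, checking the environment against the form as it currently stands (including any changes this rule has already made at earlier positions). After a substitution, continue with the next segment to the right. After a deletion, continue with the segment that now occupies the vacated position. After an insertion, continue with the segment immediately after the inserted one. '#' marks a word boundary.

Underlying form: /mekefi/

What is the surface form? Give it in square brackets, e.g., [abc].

[mezevi]

A Intervocalic Voicing: [mekefi] → [megevi]
B Velar Palatalization: [megevi] → [mezevi]
C Labial Nasal Assimilation: no change — [mezevi]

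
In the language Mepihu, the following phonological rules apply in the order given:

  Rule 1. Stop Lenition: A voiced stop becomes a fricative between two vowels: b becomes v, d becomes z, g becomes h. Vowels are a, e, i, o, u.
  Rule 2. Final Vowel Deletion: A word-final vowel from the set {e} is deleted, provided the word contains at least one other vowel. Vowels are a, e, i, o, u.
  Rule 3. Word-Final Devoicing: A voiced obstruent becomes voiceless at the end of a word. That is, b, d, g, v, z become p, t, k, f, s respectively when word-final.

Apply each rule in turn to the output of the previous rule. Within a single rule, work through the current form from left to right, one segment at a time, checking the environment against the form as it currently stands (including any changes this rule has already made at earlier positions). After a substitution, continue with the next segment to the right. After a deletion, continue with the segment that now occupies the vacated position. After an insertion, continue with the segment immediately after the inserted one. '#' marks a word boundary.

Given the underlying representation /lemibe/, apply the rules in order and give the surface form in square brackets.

[lemif]

Rule 1 Stop Lenition: [lemibe] → [lemive]
Rule 2 Final Vowel Deletion: [lemive] → [lemiv]
Rule 3 Word-Final Devoicing: [lemiv] → [lemif]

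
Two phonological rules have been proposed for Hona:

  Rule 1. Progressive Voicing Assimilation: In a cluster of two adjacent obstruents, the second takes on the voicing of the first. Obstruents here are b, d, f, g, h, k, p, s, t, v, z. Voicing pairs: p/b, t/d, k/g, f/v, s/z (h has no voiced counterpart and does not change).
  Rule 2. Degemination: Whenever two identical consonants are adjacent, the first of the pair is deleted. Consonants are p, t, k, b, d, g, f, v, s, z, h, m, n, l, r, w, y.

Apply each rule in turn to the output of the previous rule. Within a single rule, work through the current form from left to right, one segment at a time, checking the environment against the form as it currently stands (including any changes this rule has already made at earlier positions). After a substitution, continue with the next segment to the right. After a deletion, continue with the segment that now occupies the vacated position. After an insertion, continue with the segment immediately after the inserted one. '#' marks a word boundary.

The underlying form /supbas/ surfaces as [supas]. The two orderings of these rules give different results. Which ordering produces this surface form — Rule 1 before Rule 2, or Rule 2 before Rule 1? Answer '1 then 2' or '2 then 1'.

1 then 2

Order 1 then 2:
  1 Progressive Voicing Assimilation: [supbas] → [suppas]
  2 Degemination: [suppas] → [supas]
  result: [supas]
Order 2 then 1:
  2 Degemination: no change — [supbas]
  1 Progressive Voicing Assimilation: [supbas] → [suppas]
  result: [suppas]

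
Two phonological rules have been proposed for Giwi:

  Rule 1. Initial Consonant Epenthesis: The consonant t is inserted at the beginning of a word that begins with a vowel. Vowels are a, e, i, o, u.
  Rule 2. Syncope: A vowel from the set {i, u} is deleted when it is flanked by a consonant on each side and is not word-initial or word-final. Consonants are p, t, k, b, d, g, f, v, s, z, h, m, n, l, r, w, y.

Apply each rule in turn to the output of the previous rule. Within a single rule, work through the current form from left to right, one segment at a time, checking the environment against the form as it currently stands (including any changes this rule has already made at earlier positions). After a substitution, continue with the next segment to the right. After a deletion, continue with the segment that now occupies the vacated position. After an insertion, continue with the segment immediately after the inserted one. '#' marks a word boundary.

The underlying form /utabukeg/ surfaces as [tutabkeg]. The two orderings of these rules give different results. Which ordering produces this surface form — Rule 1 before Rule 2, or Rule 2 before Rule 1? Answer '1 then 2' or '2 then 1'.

2 then 1

Order 1 then 2:
  1 Initial Consonant Epenthesis: [utabukeg] → [tutabukeg]
  2 Syncope: [tutabukeg] → [ttabkeg]
  result: [ttabkeg]
Order 2 then 1:
  2 Syncope: [utabukeg] → [utabkeg]
  1 Initial Consonant Epenthesis: [utabkeg] → [tutabkeg]
  result: [tutabkeg]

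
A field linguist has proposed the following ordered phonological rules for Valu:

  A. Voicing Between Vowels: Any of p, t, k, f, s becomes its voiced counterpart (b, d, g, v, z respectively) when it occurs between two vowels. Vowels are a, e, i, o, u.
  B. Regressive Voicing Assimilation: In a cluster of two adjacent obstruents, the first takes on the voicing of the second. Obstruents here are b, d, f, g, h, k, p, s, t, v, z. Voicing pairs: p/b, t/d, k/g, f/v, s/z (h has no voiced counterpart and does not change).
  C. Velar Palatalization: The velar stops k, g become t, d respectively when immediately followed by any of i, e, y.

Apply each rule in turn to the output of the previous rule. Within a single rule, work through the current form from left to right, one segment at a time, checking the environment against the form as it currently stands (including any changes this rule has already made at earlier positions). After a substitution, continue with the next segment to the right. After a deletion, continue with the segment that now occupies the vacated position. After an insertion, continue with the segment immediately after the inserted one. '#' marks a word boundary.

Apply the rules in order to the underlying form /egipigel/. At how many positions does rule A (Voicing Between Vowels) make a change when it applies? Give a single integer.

A Voicing Between Vowels: [egipigel] → [egibigel]
B Regressive Voicing Assimilation: no change — [egibigel]
C Velar Palatalization: [egibigel] → [edibidel]
Rule A changed 1 position(s).

1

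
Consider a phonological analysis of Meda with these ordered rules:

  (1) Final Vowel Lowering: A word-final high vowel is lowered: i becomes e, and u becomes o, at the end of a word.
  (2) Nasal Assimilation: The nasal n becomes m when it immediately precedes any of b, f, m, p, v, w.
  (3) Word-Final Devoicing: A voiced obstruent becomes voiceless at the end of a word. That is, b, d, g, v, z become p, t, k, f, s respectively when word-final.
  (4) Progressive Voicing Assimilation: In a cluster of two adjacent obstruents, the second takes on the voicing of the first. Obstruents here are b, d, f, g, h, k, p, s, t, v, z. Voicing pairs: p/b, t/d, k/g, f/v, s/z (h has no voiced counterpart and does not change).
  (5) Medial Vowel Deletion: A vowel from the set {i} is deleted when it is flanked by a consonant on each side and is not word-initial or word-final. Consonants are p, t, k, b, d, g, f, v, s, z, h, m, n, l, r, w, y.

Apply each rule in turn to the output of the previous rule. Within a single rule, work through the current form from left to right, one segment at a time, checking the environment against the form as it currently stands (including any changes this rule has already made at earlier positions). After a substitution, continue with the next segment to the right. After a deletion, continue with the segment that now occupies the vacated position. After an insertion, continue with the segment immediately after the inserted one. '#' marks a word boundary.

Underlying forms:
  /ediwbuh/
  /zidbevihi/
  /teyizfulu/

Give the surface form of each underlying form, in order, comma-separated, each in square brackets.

[edwbuh], [zdbevhe], [teyzvulo]

/ediwbuh/:
  (1) Final Vowel Lowering: no change — [ediwbuh]
  (2) Nasal Assimilation: no change — [ediwbuh]
  (3) Word-Final Devoicing: no change — [ediwbuh]
  (4) Progressive Voicing Assimilation: no change — [ediwbuh]
  (5) Medial Vowel Deletion: [ediwbuh] → [edwbuh]
/zidbevihi/:
  (1) Final Vowel Lowering: [zidbevihi] → [zidbevihe]
  (2) Nasal Assimilation: no change — [zidbevihe]
  (3) Word-Final Devoicing: no change — [zidbevihe]
  (4) Progressive Voicing Assimilation: no change — [zidbevihe]
  (5) Medial Vowel Deletion: [zidbevihe] → [zdbevhe]
/teyizfulu/:
  (1) Final Vowel Lowering: [teyizfulu] → [teyizfulo]
  (2) Nasal Assimilation: no change — [teyizfulo]
  (3) Word-Final Devoicing: no change — [teyizfulo]
  (4) Progressive Voicing Assimilation: [teyizfulo] → [teyizvulo]
  (5) Medial Vowel Deletion: [teyizvulo] → [teyzvulo]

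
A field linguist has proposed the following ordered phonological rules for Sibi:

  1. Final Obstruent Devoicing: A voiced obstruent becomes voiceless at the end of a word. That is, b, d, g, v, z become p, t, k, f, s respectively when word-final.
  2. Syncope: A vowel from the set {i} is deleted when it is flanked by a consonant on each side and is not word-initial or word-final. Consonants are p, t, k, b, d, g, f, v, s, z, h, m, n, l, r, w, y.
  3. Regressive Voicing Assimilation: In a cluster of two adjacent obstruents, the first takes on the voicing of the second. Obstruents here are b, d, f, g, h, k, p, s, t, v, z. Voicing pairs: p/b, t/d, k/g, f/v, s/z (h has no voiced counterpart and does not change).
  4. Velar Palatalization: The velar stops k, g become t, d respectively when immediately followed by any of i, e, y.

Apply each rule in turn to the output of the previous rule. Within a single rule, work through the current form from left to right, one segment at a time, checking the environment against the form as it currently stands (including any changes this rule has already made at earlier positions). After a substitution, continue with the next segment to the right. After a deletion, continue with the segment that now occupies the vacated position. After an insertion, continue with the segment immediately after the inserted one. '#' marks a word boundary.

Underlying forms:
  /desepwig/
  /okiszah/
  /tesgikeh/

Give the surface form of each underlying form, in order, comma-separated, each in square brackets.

[desepwk], [okzzah], [tezkteh]

/desepwig/:
  1 Final Obstruent Devoicing: [desepwig] → [desepwik]
  2 Syncope: [desepwik] → [desepwk]
  3 Regressive Voicing Assimilation: no change — [desepwk]
  4 Velar Palatalization: no change — [desepwk]
/okiszah/:
  1 Final Obstruent Devoicing: no change — [okiszah]
  2 Syncope: [okiszah] → [okszah]
  3 Regressive Voicing Assimilation: [okszah] → [okzzah]
  4 Velar Palatalization: no change — [okzzah]
/tesgikeh/:
  1 Final Obstruent Devoicing: no change — [tesgikeh]
  2 Syncope: [tesgikeh] → [tesgkeh]
  3 Regressive Voicing Assimilation: [tesgkeh] → [tezkkeh]
  4 Velar Palatalization: [tezkkeh] → [tezkteh]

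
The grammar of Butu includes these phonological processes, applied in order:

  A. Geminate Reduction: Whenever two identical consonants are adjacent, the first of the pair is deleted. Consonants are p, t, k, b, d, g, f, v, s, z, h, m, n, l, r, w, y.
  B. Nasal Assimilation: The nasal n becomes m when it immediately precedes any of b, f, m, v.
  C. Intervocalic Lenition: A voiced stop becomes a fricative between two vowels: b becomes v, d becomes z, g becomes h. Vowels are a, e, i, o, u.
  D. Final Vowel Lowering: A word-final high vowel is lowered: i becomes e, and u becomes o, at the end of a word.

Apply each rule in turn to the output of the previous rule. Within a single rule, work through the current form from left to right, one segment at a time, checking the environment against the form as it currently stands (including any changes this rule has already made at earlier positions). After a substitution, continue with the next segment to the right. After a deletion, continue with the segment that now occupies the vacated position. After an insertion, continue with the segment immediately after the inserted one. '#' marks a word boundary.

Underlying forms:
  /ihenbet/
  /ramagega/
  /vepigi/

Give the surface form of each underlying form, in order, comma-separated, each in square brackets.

/ihenbet/:
  A Geminate Reduction: no change — [ihenbet]
  B Nasal Assimilation: [ihenbet] → [ihembet]
  C Intervocalic Lenition: no change — [ihembet]
  D Final Vowel Lowering: no change — [ihembet]
/ramagega/:
  A Geminate Reduction: no change — [ramagega]
  B Nasal Assimilation: no change — [ramagega]
  C Intervocalic Lenition: [ramagega] → [ramaheha]
  D Final Vowel Lowering: no change — [ramaheha]
/vepigi/:
  A Geminate Reduction: no change — [vepigi]
  B Nasal Assimilation: no change — [vepigi]
  C Intervocalic Lenition: [vepigi] → [vepihi]
  D Final Vowel Lowering: [vepihi] → [vepihe]

[ihembet], [ramaheha], [vepihe]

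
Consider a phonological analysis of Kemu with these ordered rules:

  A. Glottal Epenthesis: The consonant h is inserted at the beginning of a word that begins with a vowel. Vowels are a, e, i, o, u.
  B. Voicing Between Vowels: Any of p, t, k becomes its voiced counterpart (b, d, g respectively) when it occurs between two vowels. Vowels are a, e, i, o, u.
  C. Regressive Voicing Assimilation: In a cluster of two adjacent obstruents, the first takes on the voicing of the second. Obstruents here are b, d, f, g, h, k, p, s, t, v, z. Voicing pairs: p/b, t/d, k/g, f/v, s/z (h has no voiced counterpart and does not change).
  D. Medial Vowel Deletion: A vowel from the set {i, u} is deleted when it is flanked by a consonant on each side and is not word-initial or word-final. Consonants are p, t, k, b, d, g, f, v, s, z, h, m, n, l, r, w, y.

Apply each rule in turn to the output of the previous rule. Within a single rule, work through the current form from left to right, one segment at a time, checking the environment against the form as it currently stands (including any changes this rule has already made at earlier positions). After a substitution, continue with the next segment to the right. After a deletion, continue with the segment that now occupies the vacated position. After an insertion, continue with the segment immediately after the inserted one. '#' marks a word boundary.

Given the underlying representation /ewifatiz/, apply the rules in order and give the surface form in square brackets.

[hewfadz]

A Glottal Epenthesis: [ewifatiz] → [hewifatiz]
B Voicing Between Vowels: [hewifatiz] → [hewifadiz]
C Regressive Voicing Assimilation: no change — [hewifadiz]
D Medial Vowel Deletion: [hewifadiz] → [hewfadz]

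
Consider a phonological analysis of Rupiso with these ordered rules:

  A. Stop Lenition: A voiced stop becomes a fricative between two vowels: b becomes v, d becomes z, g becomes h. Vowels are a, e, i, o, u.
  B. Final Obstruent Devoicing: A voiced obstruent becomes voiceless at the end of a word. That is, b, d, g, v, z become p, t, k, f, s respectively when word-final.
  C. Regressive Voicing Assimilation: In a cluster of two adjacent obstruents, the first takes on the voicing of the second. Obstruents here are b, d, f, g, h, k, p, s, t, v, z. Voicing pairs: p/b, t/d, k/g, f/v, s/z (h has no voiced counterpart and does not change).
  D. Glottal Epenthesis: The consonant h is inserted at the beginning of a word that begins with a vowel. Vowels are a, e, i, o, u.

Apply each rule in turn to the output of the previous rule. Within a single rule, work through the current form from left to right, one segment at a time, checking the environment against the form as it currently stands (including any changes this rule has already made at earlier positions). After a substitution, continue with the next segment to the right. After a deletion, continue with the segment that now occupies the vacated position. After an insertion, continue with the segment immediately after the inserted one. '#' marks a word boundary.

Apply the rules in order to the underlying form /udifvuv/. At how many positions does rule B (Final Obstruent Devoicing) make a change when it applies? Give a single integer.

1

A Stop Lenition: [udifvuv] → [uzifvuv]
B Final Obstruent Devoicing: [uzifvuv] → [uzifvuf]
C Regressive Voicing Assimilation: [uzifvuf] → [uzivvuf]
D Glottal Epenthesis: [uzivvuf] → [huzivvuf]
Rule B changed 1 position(s).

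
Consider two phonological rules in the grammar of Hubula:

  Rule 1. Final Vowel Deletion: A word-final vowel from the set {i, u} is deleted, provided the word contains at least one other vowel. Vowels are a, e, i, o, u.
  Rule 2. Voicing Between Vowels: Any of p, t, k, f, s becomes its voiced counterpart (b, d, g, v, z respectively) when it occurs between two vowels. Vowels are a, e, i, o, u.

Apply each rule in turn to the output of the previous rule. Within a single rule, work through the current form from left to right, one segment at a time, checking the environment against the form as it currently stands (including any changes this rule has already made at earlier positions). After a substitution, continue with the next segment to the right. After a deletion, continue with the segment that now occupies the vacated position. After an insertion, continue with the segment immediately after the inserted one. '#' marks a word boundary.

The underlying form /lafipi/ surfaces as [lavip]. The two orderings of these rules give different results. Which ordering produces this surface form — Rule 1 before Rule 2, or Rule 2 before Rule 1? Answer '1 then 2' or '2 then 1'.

1 then 2

Order 1 then 2:
  1 Final Vowel Deletion: [lafipi] → [lafip]
  2 Voicing Between Vowels: [lafip] → [lavip]
  result: [lavip]
Order 2 then 1:
  2 Voicing Between Vowels: [lafipi] → [lavibi]
  1 Final Vowel Deletion: [lavibi] → [lavib]
  result: [lavib]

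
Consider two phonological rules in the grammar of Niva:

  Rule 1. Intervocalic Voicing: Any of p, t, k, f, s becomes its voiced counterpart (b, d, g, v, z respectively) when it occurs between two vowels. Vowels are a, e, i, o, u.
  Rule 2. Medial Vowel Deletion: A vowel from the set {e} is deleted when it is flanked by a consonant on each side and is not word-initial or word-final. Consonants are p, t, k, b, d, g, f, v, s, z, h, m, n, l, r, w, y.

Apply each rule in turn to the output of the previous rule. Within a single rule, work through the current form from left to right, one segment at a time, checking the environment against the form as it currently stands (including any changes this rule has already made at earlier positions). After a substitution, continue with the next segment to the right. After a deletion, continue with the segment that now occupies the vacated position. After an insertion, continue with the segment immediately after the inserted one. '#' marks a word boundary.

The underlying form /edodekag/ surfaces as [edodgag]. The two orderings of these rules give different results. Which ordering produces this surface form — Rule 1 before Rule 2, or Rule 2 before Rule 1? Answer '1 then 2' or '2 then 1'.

1 then 2

Order 1 then 2:
  1 Intervocalic Voicing: [edodekag] → [edodegag]
  2 Medial Vowel Deletion: [edodegag] → [edodgag]
  result: [edodgag]
Order 2 then 1:
  2 Medial Vowel Deletion: [edodekag] → [edodkag]
  1 Intervocalic Voicing: no change — [edodkag]
  result: [edodkag]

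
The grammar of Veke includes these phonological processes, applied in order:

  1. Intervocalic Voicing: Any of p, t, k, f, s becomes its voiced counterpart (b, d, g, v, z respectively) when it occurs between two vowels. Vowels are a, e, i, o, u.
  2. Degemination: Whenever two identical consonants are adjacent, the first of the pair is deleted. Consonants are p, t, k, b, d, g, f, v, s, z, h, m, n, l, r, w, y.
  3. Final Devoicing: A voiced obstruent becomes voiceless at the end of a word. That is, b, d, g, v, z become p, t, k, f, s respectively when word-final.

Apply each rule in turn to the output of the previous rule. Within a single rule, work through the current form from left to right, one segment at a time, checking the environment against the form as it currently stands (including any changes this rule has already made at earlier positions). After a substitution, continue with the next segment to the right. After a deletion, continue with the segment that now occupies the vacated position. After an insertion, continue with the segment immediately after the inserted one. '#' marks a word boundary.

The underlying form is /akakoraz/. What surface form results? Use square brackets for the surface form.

[agagoras]

1 Intervocalic Voicing: [akakoraz] → [agagoraz]
2 Degemination: no change — [agagoraz]
3 Final Devoicing: [agagoraz] → [agagoras]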